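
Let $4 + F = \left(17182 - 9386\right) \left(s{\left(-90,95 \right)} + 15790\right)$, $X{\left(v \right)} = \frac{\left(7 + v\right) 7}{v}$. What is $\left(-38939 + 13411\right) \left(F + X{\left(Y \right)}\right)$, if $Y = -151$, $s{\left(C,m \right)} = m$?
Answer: $- \frac{477367444280192}{151} \approx -3.1614 \cdot 10^{12}$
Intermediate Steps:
$X{\left(v \right)} = \frac{49 + 7 v}{v}$
$F = 123839456$ ($F = -4 + \left(17182 - 9386\right) \left(95 + 15790\right) = -4 + 7796 \cdot 15885 = -4 + 123839460 = 123839456$)
$\left(-38939 + 13411\right) \left(F + X{\left(Y \right)}\right) = \left(-38939 + 13411\right) \left(123839456 + \left(7 + \frac{49}{-151}\right)\right) = - 25528 \left(123839456 + \left(7 + 49 \left(- \frac{1}{151}\right)\right)\right) = - 25528 \left(123839456 + \left(7 - \frac{49}{151}\right)\right) = - 25528 \left(123839456 + \frac{1008}{151}\right) = \left(-25528\right) \frac{18699758864}{151} = - \frac{477367444280192}{151}$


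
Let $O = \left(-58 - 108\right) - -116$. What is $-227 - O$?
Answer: $-177$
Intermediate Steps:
$O = -50$ ($O = -166 + 116 = -50$)
$-227 - O = -227 - -50 = -227 + 50 = -177$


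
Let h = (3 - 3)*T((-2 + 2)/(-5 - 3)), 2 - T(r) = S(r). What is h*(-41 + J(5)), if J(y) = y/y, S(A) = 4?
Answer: 0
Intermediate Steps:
J(y) = 1
T(r) = -2 (T(r) = 2 - 1*4 = 2 - 4 = -2)
h = 0 (h = (3 - 3)*(-2) = 0*(-2) = 0)
h*(-41 + J(5)) = 0*(-41 + 1) = 0*(-40) = 0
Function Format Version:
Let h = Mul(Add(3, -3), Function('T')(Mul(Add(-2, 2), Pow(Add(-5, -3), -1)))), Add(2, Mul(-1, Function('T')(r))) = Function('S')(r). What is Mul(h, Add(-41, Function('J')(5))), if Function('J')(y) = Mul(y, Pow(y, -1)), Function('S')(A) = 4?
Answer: 0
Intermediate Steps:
Function('J')(y) = 1
Function('T')(r) = -2 (Function('T')(r) = Add(2, Mul(-1, 4)) = Add(2, -4) = -2)
h = 0 (h = Mul(Add(3, -3), -2) = Mul(0, -2) = 0)
Mul(h, Add(-41, Function('J')(5))) = Mul(0, Add(-41, 1)) = Mul(0, -40) = 0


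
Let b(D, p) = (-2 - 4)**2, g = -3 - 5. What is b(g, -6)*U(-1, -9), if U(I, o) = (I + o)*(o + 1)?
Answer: 2880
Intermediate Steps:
U(I, o) = (1 + o)*(I + o) (U(I, o) = (I + o)*(1 + o) = (1 + o)*(I + o))
g = -8
b(D, p) = 36 (b(D, p) = (-6)**2 = 36)
b(g, -6)*U(-1, -9) = 36*(-1 - 9 + (-9)**2 - 1*(-9)) = 36*(-1 - 9 + 81 + 9) = 36*80 = 2880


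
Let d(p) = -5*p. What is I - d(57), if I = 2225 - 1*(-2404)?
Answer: 4914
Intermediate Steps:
I = 4629 (I = 2225 + 2404 = 4629)
I - d(57) = 4629 - (-5)*57 = 4629 - 1*(-285) = 4629 + 285 = 4914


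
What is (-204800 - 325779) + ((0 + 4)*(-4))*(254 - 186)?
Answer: -531667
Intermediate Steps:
(-204800 - 325779) + ((0 + 4)*(-4))*(254 - 186) = -530579 + (4*(-4))*68 = -530579 - 16*68 = -530579 - 1088 = -531667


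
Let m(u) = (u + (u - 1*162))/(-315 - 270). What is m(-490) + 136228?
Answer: 79694522/585 ≈ 1.3623e+5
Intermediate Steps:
m(u) = 18/65 - 2*u/585 (m(u) = (u + (u - 162))/(-585) = (u + (-162 + u))*(-1/585) = (-162 + 2*u)*(-1/585) = 18/65 - 2*u/585)
m(-490) + 136228 = (18/65 - 2/585*(-490)) + 136228 = (18/65 + 196/117) + 136228 = 1142/585 + 136228 = 79694522/585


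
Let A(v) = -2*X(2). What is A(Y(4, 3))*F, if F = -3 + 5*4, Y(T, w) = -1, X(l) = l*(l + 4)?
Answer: -408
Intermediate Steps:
X(l) = l*(4 + l)
A(v) = -24 (A(v) = -4*(4 + 2) = -4*6 = -2*12 = -24)
F = 17 (F = -3 + 20 = 17)
A(Y(4, 3))*F = -24*17 = -408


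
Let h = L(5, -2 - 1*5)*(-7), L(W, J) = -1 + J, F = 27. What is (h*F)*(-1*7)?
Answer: -10584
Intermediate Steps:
h = 56 (h = (-1 + (-2 - 1*5))*(-7) = (-1 + (-2 - 5))*(-7) = (-1 - 7)*(-7) = -8*(-7) = 56)
(h*F)*(-1*7) = (56*27)*(-1*7) = 1512*(-7) = -10584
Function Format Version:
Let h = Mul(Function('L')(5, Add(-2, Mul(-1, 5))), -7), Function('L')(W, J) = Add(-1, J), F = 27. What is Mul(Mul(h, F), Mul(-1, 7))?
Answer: -10584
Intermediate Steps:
h = 56 (h = Mul(Add(-1, Add(-2, Mul(-1, 5))), -7) = Mul(Add(-1, Add(-2, -5)), -7) = Mul(Add(-1, -7), -7) = Mul(-8, -7) = 56)
Mul(Mul(h, F), Mul(-1, 7)) = Mul(Mul(56, 27), Mul(-1, 7)) = Mul(1512, -7) = -10584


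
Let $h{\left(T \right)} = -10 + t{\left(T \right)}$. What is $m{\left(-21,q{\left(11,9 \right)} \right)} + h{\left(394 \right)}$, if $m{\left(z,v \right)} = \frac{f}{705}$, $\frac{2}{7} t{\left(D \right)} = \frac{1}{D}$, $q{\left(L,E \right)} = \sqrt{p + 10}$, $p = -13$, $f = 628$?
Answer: $- \frac{5055601}{555540} \approx -9.1003$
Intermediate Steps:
$q{\left(L,E \right)} = i \sqrt{3}$ ($q{\left(L,E \right)} = \sqrt{-13 + 10} = \sqrt{-3} = i \sqrt{3}$)
$t{\left(D \right)} = \frac{7}{2 D}$
$m{\left(z,v \right)} = \frac{628}{705}$
$h{\left(T \right)} = -10 + \frac{7}{2 T}$
$m{\left(-21,q{\left(11,9 \right)} \right)} + h{\left(394 \right)} = \frac{628}{705} - \left(10 - \frac{7}{2 \cdot 394}\right) = \frac{628}{705} + \left(-10 + \frac{7}{2} \cdot \frac{1}{394}\right) = \frac{628}{705} + \left(-10 + \frac{7}{788}\right) = \frac{628}{705} - \frac{7873}{788} = - \frac{5055601}{555540}$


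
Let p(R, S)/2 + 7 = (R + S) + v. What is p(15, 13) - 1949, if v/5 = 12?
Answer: -1787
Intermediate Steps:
v = 60 (v = 5*12 = 60)
p(R, S) = 106 + 2*R + 2*S (p(R, S) = -14 + 2*((R + S) + 60) = -14 + 2*(60 + R + S) = -14 + (120 + 2*R + 2*S) = 106 + 2*R + 2*S)
p(15, 13) - 1949 = (106 + 2*15 + 2*13) - 1949 = (106 + 30 + 26) - 1949 = 162 - 1949 = -1787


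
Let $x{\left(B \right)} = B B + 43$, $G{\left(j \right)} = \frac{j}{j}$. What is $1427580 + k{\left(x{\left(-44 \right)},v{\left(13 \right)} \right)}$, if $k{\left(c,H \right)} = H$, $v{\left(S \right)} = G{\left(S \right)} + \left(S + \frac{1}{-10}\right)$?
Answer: $\frac{14275939}{10} \approx 1.4276 \cdot 10^{6}$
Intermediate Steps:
$G{\left(j \right)} = 1$
$x{\left(B \right)} = 43 + B^{2}$ ($x{\left(B \right)} = B^{2} + 43 = 43 + B^{2}$)
$v{\left(S \right)} = \frac{9}{10} + S$ ($v{\left(S \right)} = 1 + \left(S + \frac{1}{-10}\right) = 1 + \left(S - \frac{1}{10}\right) = 1 + \left(- \frac{1}{10} + S\right) = \frac{9}{10} + S$)
$1427580 + k{\left(x{\left(-44 \right)},v{\left(13 \right)} \right)} = 1427580 + \left(\frac{9}{10} + 13\right) = 1427580 + \frac{139}{10} = \frac{14275939}{10}$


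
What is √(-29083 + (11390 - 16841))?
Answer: I*√34534 ≈ 185.83*I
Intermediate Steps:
√(-29083 + (11390 - 16841)) = √(-29083 - 5451) = √(-34534) = I*√34534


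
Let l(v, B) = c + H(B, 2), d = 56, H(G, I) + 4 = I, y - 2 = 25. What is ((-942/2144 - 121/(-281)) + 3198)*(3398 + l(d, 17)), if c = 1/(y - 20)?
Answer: 22901417561581/2108624 ≈ 1.0861e+7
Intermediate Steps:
y = 27 (y = 2 + 25 = 27)
H(G, I) = -4 + I
c = ⅐ (c = 1/(27 - 20) = 1/7 = ⅐ ≈ 0.14286)
l(v, B) = -13/7 (l(v, B) = ⅐ + (-4 + 2) = ⅐ - 2 = -13/7)
((-942/2144 - 121/(-281)) + 3198)*(3398 + l(d, 17)) = ((-942/2144 - 121/(-281)) + 3198)*(3398 - 13/7) = ((-942*1/2144 - 121*(-1/281)) + 3198)*(23773/7) = ((-471/1072 + 121/281) + 3198)*(23773/7) = (-2639/301232 + 3198)*(23773/7) = (963337297/301232)*(23773/7) = 22901417561581/2108624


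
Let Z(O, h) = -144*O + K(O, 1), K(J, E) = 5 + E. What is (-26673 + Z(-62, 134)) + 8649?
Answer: -9090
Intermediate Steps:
Z(O, h) = 6 - 144*O (Z(O, h) = -144*O + (5 + 1) = -144*O + 6 = 6 - 144*O)
(-26673 + Z(-62, 134)) + 8649 = (-26673 + (6 - 144*(-62))) + 8649 = (-26673 + (6 + 8928)) + 8649 = (-26673 + 8934) + 8649 = -17739 + 8649 = -9090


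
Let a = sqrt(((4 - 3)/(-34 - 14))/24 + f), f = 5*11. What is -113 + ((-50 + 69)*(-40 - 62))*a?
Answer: -113 - 323*sqrt(126718)/8 ≈ -14485.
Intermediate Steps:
f = 55
a = sqrt(126718)/48 (a = sqrt(((4 - 3)/(-34 - 14))/24 + 55) = sqrt((1/(-48))*(1/24) + 55) = sqrt((1*(-1/48))*(1/24) + 55) = sqrt(-1/48*1/24 + 55) = sqrt(-1/1152 + 55) = sqrt(63359/1152) = sqrt(126718)/48 ≈ 7.4161)
-113 + ((-50 + 69)*(-40 - 62))*a = -113 + ((-50 + 69)*(-40 - 62))*(sqrt(126718)/48) = -113 + (19*(-102))*(sqrt(126718)/48) = -113 - 323*sqrt(126718)/8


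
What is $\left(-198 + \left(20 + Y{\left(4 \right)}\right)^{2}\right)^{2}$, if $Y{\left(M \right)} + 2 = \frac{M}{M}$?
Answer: $26569$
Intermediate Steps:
$Y{\left(M \right)} = -1$ ($Y{\left(M \right)} = -2 + \frac{M}{M} = -2 + 1 = -1$)
$\left(-198 + \left(20 + Y{\left(4 \right)}\right)^{2}\right)^{2} = \left(-198 + \left(20 - 1\right)^{2}\right)^{2} = \left(-198 + 19^{2}\right)^{2} = \left(-198 + 361\right)^{2} = 163^{2} = 26569$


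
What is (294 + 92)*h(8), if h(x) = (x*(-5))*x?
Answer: -123520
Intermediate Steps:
h(x) = -5*x² (h(x) = (-5*x)*x = -5*x²)
(294 + 92)*h(8) = (294 + 92)*(-5*8²) = 386*(-5*64) = 386*(-320) = -123520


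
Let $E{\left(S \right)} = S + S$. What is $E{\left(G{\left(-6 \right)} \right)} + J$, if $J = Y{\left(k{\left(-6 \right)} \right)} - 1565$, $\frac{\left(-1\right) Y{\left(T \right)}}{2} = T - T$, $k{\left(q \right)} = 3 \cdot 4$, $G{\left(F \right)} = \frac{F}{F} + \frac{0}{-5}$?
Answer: $-1563$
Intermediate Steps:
$G{\left(F \right)} = 1$ ($G{\left(F \right)} = 1 + 0 \left(- \frac{1}{5}\right) = 1 + 0 = 1$)
$E{\left(S \right)} = 2 S$
$k{\left(q \right)} = 12$
$Y{\left(T \right)} = 0$ ($Y{\left(T \right)} = - 2 \left(T - T\right) = \left(-2\right) 0 = 0$)
$J = -1565$ ($J = 0 - 1565 = -1565$)
$E{\left(G{\left(-6 \right)} \right)} + J = 2 \cdot 1 - 1565 = 2 - 1565 = -1563$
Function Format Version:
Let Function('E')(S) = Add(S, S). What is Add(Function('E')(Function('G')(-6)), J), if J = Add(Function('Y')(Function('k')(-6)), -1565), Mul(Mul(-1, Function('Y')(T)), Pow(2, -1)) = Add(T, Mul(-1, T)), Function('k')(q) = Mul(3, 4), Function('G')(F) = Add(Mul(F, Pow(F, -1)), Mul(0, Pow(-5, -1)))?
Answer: -1563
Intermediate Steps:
Function('G')(F) = 1 (Function('G')(F) = Add(1, Mul(0, Rational(-1, 5))) = Add(1, 0) = 1)
Function('E')(S) = Mul(2, S)
Function('k')(q) = 12
Function('Y')(T) = 0 (Function('Y')(T) = Mul(-2, Add(T, Mul(-1, T))) = Mul(-2, 0) = 0)
J = -1565 (J = Add(0, -1565) = -1565)
Add(Function('E')(Function('G')(-6)), J) = Add(Mul(2, 1), -1565) = Add(2, -1565) = -1563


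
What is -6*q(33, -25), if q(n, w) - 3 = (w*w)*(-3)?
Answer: 11232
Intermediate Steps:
q(n, w) = 3 - 3*w² (q(n, w) = 3 + (w*w)*(-3) = 3 + w²*(-3) = 3 - 3*w²)
-6*q(33, -25) = -6*(3 - 3*(-25)²) = -6*(3 - 3*625) = -6*(3 - 1875) = -6*(-1872) = 11232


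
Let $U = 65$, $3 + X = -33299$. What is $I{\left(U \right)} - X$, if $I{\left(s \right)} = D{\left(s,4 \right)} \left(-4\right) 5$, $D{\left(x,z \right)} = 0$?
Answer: $33302$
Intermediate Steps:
$X = -33302$ ($X = -3 - 33299 = -33302$)
$I{\left(s \right)} = 0$ ($I{\left(s \right)} = 0 \left(-4\right) 5 = 0 \cdot 5 = 0$)
$I{\left(U \right)} - X = 0 - -33302 = 0 + 33302 = 33302$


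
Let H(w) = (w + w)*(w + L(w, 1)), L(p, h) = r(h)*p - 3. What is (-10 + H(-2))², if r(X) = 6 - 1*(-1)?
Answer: 4356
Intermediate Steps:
r(X) = 7 (r(X) = 6 + 1 = 7)
L(p, h) = -3 + 7*p (L(p, h) = 7*p - 3 = -3 + 7*p)
H(w) = 2*w*(-3 + 8*w) (H(w) = (w + w)*(w + (-3 + 7*w)) = (2*w)*(-3 + 8*w) = 2*w*(-3 + 8*w))
(-10 + H(-2))² = (-10 + 2*(-2)*(-3 + 8*(-2)))² = (-10 + 2*(-2)*(-3 - 16))² = (-10 + 2*(-2)*(-19))² = (-10 + 76)² = 66² = 4356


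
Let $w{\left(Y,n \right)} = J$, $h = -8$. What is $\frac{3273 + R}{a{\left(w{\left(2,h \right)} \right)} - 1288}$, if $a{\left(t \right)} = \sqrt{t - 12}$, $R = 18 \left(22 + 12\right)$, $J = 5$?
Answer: $- \frac{714840}{236993} - \frac{555 i \sqrt{7}}{236993} \approx -3.0163 - 0.0061959 i$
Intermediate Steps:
$w{\left(Y,n \right)} = 5$
$R = 612$ ($R = 18 \cdot 34 = 612$)
$a{\left(t \right)} = \sqrt{-12 + t}$
$\frac{3273 + R}{a{\left(w{\left(2,h \right)} \right)} - 1288} = \frac{3273 + 612}{\sqrt{-12 + 5} - 1288} = \frac{3885}{\sqrt{-7} - 1288} = \frac{3885}{i \sqrt{7} - 1288} = \frac{3885}{-1288 + i \sqrt{7}}$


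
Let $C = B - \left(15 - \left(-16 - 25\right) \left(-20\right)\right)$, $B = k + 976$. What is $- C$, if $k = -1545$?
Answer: $-236$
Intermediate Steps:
$B = -569$ ($B = -1545 + 976 = -569$)
$C = 236$ ($C = -569 - \left(15 - \left(-16 - 25\right) \left(-20\right)\right) = -569 - -805 = -569 + \left(820 - 15\right) = -569 + 805 = 236$)
$- C = \left(-1\right) 236 = -236$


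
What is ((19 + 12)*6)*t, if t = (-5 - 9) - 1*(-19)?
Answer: 930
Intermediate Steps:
t = 5 (t = -14 + 19 = 5)
((19 + 12)*6)*t = ((19 + 12)*6)*5 = (31*6)*5 = 186*5 = 930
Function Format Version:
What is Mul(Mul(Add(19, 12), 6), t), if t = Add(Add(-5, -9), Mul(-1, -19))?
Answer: 930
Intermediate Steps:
t = 5 (t = Add(-14, 19) = 5)
Mul(Mul(Add(19, 12), 6), t) = Mul(Mul(Add(19, 12), 6), 5) = Mul(Mul(31, 6), 5) = Mul(186, 5) = 930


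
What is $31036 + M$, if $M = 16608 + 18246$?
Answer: $65890$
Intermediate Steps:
$M = 34854$
$31036 + M = 31036 + 34854 = 65890$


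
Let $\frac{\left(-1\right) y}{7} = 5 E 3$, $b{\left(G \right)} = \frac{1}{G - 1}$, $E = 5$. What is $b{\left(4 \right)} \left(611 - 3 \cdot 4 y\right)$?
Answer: $\frac{6911}{3} \approx 2303.7$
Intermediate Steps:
$b{\left(G \right)} = \frac{1}{-1 + G}$
$y = -525$ ($y = - 7 \cdot 5 \cdot 5 \cdot 3 = - 7 \cdot 25 \cdot 3 = \left(-7\right) 75 = -525$)
$b{\left(4 \right)} \left(611 - 3 \cdot 4 y\right) = \frac{611 - 3 \cdot 4 \left(-525\right)}{-1 + 4} = \frac{611 - 12 \left(-525\right)}{3} = \frac{611 - -6300}{3} = \frac{611 + 6300}{3} = \frac{1}{3} \cdot 6911 = \frac{6911}{3}$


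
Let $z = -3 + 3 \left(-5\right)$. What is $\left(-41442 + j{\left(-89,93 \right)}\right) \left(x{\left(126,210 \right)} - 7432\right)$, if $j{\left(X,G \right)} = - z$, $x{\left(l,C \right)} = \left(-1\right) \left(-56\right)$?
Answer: $305543424$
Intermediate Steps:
$x{\left(l,C \right)} = 56$
$z = -18$ ($z = -3 - 15 = -18$)
$j{\left(X,G \right)} = 18$ ($j{\left(X,G \right)} = \left(-1\right) \left(-18\right) = 18$)
$\left(-41442 + j{\left(-89,93 \right)}\right) \left(x{\left(126,210 \right)} - 7432\right) = \left(-41442 + 18\right) \left(56 - 7432\right) = \left(-41424\right) \left(-7376\right) = 305543424$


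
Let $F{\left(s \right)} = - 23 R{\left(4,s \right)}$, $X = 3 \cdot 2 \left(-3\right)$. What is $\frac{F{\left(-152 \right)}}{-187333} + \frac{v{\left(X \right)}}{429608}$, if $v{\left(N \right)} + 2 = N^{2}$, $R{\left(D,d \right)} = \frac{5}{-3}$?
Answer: $\frac{65779379}{120719633196} \approx 0.00054489$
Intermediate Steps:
$X = -18$ ($X = 6 \left(-3\right) = -18$)
$R{\left(D,d \right)} = - \frac{5}{3}$ ($R{\left(D,d \right)} = 5 \left(- \frac{1}{3}\right) = - \frac{5}{3}$)
$v{\left(N \right)} = -2 + N^{2}$
$F{\left(s \right)} = \frac{115}{3}$ ($F{\left(s \right)} = \left(-23\right) \left(- \frac{5}{3}\right) = \frac{115}{3}$)
$\frac{F{\left(-152 \right)}}{-187333} + \frac{v{\left(X \right)}}{429608} = \frac{115}{3 \left(-187333\right)} + \frac{-2 + \left(-18\right)^{2}}{429608} = \frac{115}{3} \left(- \frac{1}{187333}\right) + \left(-2 + 324\right) \frac{1}{429608} = - \frac{115}{561999} + 322 \cdot \frac{1}{429608} = - \frac{115}{561999} + \frac{161}{214804} = \frac{65779379}{120719633196}$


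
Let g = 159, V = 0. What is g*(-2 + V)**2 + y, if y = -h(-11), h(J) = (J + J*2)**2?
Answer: -453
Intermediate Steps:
h(J) = 9*J**2 (h(J) = (J + 2*J)**2 = (3*J)**2 = 9*J**2)
y = -1089 (y = -9*(-11)**2 = -9*121 = -1*1089 = -1089)
g*(-2 + V)**2 + y = 159*(-2 + 0)**2 - 1089 = 159*(-2)**2 - 1089 = 159*4 - 1089 = 636 - 1089 = -453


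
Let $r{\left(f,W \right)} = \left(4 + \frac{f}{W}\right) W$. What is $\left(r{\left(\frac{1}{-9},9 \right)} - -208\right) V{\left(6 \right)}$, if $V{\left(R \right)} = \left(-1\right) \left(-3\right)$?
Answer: $\frac{2195}{3} \approx 731.67$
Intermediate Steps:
$V{\left(R \right)} = 3$
$r{\left(f,W \right)} = W \left(4 + \frac{f}{W}\right)$
$\left(r{\left(\frac{1}{-9},9 \right)} - -208\right) V{\left(6 \right)} = \left(\left(\frac{1}{-9} + 4 \cdot 9\right) - -208\right) 3 = \left(\left(- \frac{1}{9} + 36\right) + 208\right) 3 = \left(\frac{323}{9} + 208\right) 3 = \frac{2195}{9} \cdot 3 = \frac{2195}{3}$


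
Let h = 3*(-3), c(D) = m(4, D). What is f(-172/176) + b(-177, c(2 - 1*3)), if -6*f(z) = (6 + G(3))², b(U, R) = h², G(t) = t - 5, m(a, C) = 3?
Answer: 235/3 ≈ 78.333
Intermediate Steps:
G(t) = -5 + t
c(D) = 3
h = -9
b(U, R) = 81 (b(U, R) = (-9)² = 81)
f(z) = -8/3 (f(z) = -(6 + (-5 + 3))²/6 = -(6 - 2)²/6 = -⅙*4² = -⅙*16 = -8/3)
f(-172/176) + b(-177, c(2 - 1*3)) = -8/3 + 81 = 235/3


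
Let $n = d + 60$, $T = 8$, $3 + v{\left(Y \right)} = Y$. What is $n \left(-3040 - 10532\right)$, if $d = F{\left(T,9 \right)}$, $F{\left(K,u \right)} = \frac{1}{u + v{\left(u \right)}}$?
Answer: $- \frac{4076124}{5} \approx -8.1523 \cdot 10^{5}$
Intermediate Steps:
$v{\left(Y \right)} = -3 + Y$
$F{\left(K,u \right)} = \frac{1}{-3 + 2 u}$ ($F{\left(K,u \right)} = \frac{1}{u + \left(-3 + u\right)} = \frac{1}{-3 + 2 u}$)
$d = \frac{1}{15}$ ($d = \frac{1}{-3 + 2 \cdot 9} = \frac{1}{-3 + 18} = \frac{1}{15} \approx 0.066667$)
$n = \frac{901}{15}$ ($n = \frac{1}{15} + 60 = \frac{901}{15} \approx 60.067$)
$n \left(-3040 - 10532\right) = \frac{901 \left(-3040 - 10532\right)}{15} = \frac{901}{15} \left(-13572\right) = - \frac{4076124}{5}$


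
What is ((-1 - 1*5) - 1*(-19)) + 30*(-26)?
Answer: -767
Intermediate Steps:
((-1 - 1*5) - 1*(-19)) + 30*(-26) = ((-1 - 5) + 19) - 780 = (-6 + 19) - 780 = 13 - 780 = -767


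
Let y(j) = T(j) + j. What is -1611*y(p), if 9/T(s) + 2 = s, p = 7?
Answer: -70884/5 ≈ -14177.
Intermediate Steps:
T(s) = 9/(-2 + s)
y(j) = j + 9/(-2 + j) (y(j) = 9/(-2 + j) + j = j + 9/(-2 + j))
-1611*y(p) = -1611*(9 + 7*(-2 + 7))/(-2 + 7) = -1611*(9 + 7*5)/5 = -1611*(9 + 35)/5 = -1611*44/5 = -70884/5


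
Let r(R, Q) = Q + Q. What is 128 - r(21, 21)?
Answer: 86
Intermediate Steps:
r(R, Q) = 2*Q
128 - r(21, 21) = 128 - 2*21 = 128 - 1*42 = 128 - 42 = 86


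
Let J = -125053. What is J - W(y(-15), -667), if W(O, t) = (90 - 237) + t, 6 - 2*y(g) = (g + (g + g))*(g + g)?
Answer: -124239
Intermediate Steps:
y(g) = 3 - 3*g² (y(g) = 3 - (g + (g + g))*(g + g)/2 = 3 - (g + 2*g)*2*g/2 = 3 - 3*g*2*g/2 = 3 - 3*g²)
W(O, t) = -147 + t
J - W(y(-15), -667) = -125053 - (-147 - 667) = -125053 - 1*(-814) = -125053 + 814 = -124239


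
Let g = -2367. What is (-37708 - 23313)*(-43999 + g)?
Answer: 2829299686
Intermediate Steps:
(-37708 - 23313)*(-43999 + g) = (-37708 - 23313)*(-43999 - 2367) = -61021*(-46366) = 2829299686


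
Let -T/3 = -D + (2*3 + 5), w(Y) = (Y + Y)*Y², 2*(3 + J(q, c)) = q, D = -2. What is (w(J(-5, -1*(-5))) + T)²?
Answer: 2211169/16 ≈ 1.3820e+5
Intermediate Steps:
J(q, c) = -3 + q/2
w(Y) = 2*Y³ (w(Y) = (2*Y)*Y² = 2*Y³)
T = -39 (T = -3*(-1*(-2) + (2*3 + 5)) = -3*(2 + (6 + 5)) = -3*(2 + 11) = -3*13 = -39)
(w(J(-5, -1*(-5))) + T)² = (2*(-3 + (½)*(-5))³ - 39)² = (2*(-3 - 5/2)³ - 39)² = (2*(-11/2)³ - 39)² = (2*(-1331/8) - 39)² = (-1331/4 - 39)² = (-1487/4)² = 2211169/16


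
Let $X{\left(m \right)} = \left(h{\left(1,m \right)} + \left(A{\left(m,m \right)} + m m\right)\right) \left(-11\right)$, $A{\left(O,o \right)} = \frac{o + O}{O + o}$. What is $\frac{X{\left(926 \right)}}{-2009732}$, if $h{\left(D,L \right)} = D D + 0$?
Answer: $\frac{4716129}{1004866} \approx 4.6933$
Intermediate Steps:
$A{\left(O,o \right)} = 1$ ($A{\left(O,o \right)} = \frac{O + o}{O + o} = 1$)
$h{\left(D,L \right)} = D^{2}$ ($h{\left(D,L \right)} = D^{2} + 0 = D^{2}$)
$X{\left(m \right)} = -22 - 11 m^{2}$ ($X{\left(m \right)} = \left(1^{2} + \left(1 + m m\right)\right) \left(-11\right) = \left(1 + \left(1 + m^{2}\right)\right) \left(-11\right) = \left(2 + m^{2}\right) \left(-11\right) = -22 - 11 m^{2}$)
$\frac{X{\left(926 \right)}}{-2009732} = \frac{-22 - 11 \cdot 926^{2}}{-2009732} = \left(-22 - 9432236\right) \left(- \frac{1}{2009732}\right) = \left(-9432258\right) \left(- \frac{1}{2009732}\right) = \frac{4716129}{1004866}$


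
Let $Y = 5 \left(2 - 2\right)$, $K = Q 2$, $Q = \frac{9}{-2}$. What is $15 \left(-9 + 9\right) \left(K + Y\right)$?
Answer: $0$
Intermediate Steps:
$Q = - \frac{9}{2}$ ($Q = 9 \left(- \frac{1}{2}\right) = - \frac{9}{2} \approx -4.5$)
$K = -9$ ($K = \left(- \frac{9}{2}\right) 2 = -9$)
$Y = 0$ ($Y = 5 \cdot 0 = 0$)
$15 \left(-9 + 9\right) \left(K + Y\right) = 15 \left(-9 + 9\right) \left(-9 + 0\right) = 15 \cdot 0 \left(-9\right) = 0 \left(-9\right) = 0$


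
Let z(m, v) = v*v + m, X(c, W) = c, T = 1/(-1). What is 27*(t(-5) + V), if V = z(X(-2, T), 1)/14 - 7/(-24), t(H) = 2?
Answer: 3357/56 ≈ 59.946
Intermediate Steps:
T = -1
z(m, v) = m + v² (z(m, v) = v² + m = m + v²)
V = 37/168 (V = (-2 + 1²)/14 - 7/(-24) = (-2 + 1)*(1/14) - 7*(-1/24) = -1*1/14 + 7/24 = -1/14 + 7/24 = 37/168 ≈ 0.22024)
27*(t(-5) + V) = 27*(2 + 37/168) = 27*(373/168) = 3357/56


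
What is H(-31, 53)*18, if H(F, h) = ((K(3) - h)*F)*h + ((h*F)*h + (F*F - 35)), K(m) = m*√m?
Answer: 16668 - 88722*√3 ≈ -1.3700e+5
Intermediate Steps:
K(m) = m^(3/2)
H(F, h) = -35 + F² + F*h² + F*h*(-h + 3*√3) (H(F, h) = ((3^(3/2) - h)*F)*h + ((h*F)*h + (F*F - 35)) = ((3*√3 - h)*F)*h + ((F*h)*h + (F² - 35)) = ((-h + 3*√3)*F)*h + (F*h² + (-35 + F²)) = (F*(-h + 3*√3))*h + (-35 + F² + F*h²) = F*h*(-h + 3*√3) + (-35 + F² + F*h²) = -35 + F² + F*h² + F*h*(-h + 3*√3))
H(-31, 53)*18 = (-35 + (-31)² + 3*(-31)*53*√3)*18 = (-35 + 961 - 4929*√3)*18 = (926 - 4929*√3)*18 = 16668 - 88722*√3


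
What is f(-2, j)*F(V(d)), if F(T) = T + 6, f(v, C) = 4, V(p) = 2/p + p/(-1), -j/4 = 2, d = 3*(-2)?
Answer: 140/3 ≈ 46.667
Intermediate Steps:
d = -6
j = -8 (j = -4*2 = -8)
V(p) = -p + 2/p (V(p) = 2/p + p*(-1) = 2/p - p = -p + 2/p)
F(T) = 6 + T
f(-2, j)*F(V(d)) = 4*(6 + (-1*(-6) + 2/(-6))) = 4*(6 + (6 + 2*(-⅙))) = 4*(6 + (6 - ⅓)) = 4*(6 + 17/3) = 4*(35/3) = 140/3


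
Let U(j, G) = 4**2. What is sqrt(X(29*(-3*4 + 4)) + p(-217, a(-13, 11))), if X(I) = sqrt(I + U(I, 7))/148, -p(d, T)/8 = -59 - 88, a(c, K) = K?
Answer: sqrt(6439776 + 222*I*sqrt(6))/74 ≈ 34.293 + 0.0014479*I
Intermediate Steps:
U(j, G) = 16
p(d, T) = 1176 (p(d, T) = -8*(-59 - 88) = -8*(-147) = 1176)
X(I) = sqrt(16 + I)/148 (X(I) = sqrt(I + 16)/148 = sqrt(16 + I)*(1/148) = sqrt(16 + I)/148)
sqrt(X(29*(-3*4 + 4)) + p(-217, a(-13, 11))) = sqrt(sqrt(16 + 29*(-3*4 + 4))/148 + 1176) = sqrt(sqrt(16 + 29*(-12 + 4))/148 + 1176) = sqrt(sqrt(16 + 29*(-8))/148 + 1176) = sqrt(sqrt(16 - 232)/148 + 1176) = sqrt(sqrt(-216)/148 + 1176) = sqrt((6*I*sqrt(6))/148 + 1176) = sqrt(3*I*sqrt(6)/74 + 1176) = sqrt(1176 + 3*I*sqrt(6)/74)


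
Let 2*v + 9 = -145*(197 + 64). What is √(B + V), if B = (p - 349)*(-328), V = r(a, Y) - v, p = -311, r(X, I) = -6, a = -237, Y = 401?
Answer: √235401 ≈ 485.18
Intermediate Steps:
v = -18927 (v = -9/2 + (-145*(197 + 64))/2 = -9/2 + (-145*261)/2 = -9/2 + (½)*(-37845) = -9/2 - 37845/2 = -18927)
V = 18921 (V = -6 - 1*(-18927) = -6 + 18927 = 18921)
B = 216480 (B = (-311 - 349)*(-328) = -660*(-328) = 216480)
√(B + V) = √(216480 + 18921) = √235401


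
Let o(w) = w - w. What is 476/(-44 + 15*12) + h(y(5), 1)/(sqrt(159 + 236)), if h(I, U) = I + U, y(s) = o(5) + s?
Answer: 7/2 + 6*sqrt(395)/395 ≈ 3.8019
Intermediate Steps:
o(w) = 0
y(s) = s (y(s) = 0 + s = s)
476/(-44 + 15*12) + h(y(5), 1)/(sqrt(159 + 236)) = 476/(-44 + 15*12) + (5 + 1)/(sqrt(159 + 236)) = 476/(-44 + 180) + 6/(sqrt(395)) = 476/136 + 6*(sqrt(395)/395) = 476*(1/136) + 6*sqrt(395)/395 = 7/2 + 6*sqrt(395)/395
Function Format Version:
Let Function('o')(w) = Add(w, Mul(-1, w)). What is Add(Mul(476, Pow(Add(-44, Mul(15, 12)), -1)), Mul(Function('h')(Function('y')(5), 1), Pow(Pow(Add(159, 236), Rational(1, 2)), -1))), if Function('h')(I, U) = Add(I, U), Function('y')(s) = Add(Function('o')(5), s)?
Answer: Add(Rational(7, 2), Mul(Rational(6, 395), Pow(395, Rational(1, 2)))) ≈ 3.8019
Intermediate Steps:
Function('o')(w) = 0
Function('y')(s) = s (Function('y')(s) = Add(0, s) = s)
Add(Mul(476, Pow(Add(-44, Mul(15, 12)), -1)), Mul(Function('h')(Function('y')(5), 1), Pow(Pow(Add(159, 236), Rational(1, 2)), -1))) = Add(Mul(476, Pow(Add(-44, Mul(15, 12)), -1)), Mul(Add(5, 1), Pow(Pow(Add(159, 236), Rational(1, 2)), -1))) = Add(Mul(476, Pow(Add(-44, 180), -1)), Mul(6, Pow(Pow(395, Rational(1, 2)), -1))) = Add(Mul(476, Pow(136, -1)), Mul(6, Mul(Rational(1, 395), Pow(395, Rational(1, 2))))) = Add(Mul(476, Rational(1, 136)), Mul(Rational(6, 395), Pow(395, Rational(1, 2)))) = Add(Rational(7, 2), Mul(Rational(6, 395), Pow(395, Rational(1, 2))))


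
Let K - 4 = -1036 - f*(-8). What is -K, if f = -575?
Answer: 5632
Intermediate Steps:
K = -5632 (K = 4 + (-1036 - (-575)*(-8)) = 4 + (-1036 - 1*4600) = 4 + (-1036 - 4600) = 4 - 5636 = -5632)
-K = -1*(-5632) = 5632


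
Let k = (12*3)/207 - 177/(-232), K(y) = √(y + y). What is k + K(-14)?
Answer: 4999/5336 + 2*I*√7 ≈ 0.93684 + 5.2915*I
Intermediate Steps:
K(y) = √2*√y (K(y) = √(2*y) = √2*√y)
k = 4999/5336 (k = 36*(1/207) - 177*(-1/232) = 4/23 + 177/232 = 4999/5336 ≈ 0.93684)
k + K(-14) = 4999/5336 + √2*√(-14) = 4999/5336 + √2*(I*√14) = 4999/5336 + 2*I*√7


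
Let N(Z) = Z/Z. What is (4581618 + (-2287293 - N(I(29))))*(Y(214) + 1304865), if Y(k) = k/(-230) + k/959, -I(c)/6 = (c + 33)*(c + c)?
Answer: 330169188704029128/110285 ≈ 2.9938e+12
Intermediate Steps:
I(c) = -12*c*(33 + c) (I(c) = -6*(c + 33)*(c + c) = -6*(33 + c)*2*c = -12*c*(33 + c))
N(Z) = 1
Y(k) = -729*k/220570 (Y(k) = k*(-1/230) + k*(1/959) = -k/230 + k/959 = -729*k/220570)
(4581618 + (-2287293 - N(I(29))))*(Y(214) + 1304865) = (4581618 + (-2287293 - 1*1))*(-729/220570*214 + 1304865) = (4581618 + (-2287293 - 1))*(-78003/110285 + 1304865) = (4581618 - 2287294)*(143906958522/110285) = 2294324*(143906958522/110285) = 330169188704029128/110285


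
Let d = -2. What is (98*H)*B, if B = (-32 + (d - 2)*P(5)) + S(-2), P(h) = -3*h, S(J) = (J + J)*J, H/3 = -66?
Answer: -698544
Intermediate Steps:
H = -198 (H = 3*(-66) = -198)
S(J) = 2*J² (S(J) = (2*J)*J = 2*J²)
B = 36 (B = (-32 + (-2 - 2)*(-3*5)) + 2*(-2)² = (-32 - 4*(-15)) + 2*4 = (-32 + 60) + 8 = 28 + 8 = 36)
(98*H)*B = (98*(-198))*36 = -19404*36 = -698544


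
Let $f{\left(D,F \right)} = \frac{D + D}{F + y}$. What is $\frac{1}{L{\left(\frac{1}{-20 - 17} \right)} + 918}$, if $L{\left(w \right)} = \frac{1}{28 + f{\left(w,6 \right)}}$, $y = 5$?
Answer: $\frac{11394}{10460099} \approx 0.0010893$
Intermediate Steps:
$f{\left(D,F \right)} = \frac{2 D}{5 + F}$ ($f{\left(D,F \right)} = \frac{D + D}{F + 5} = \frac{2 D}{5 + F}$)
$L{\left(w \right)} = \frac{1}{28 + \frac{2 w}{11}}$ ($L{\left(w \right)} = \frac{1}{28 + \frac{2 w}{5 + 6}} = \frac{1}{28 + \frac{2 w}{11}}$)
$\frac{1}{L{\left(\frac{1}{-20 - 17} \right)} + 918} = \frac{1}{\frac{11}{2 \left(154 + \frac{1}{-20 - 17}\right)} + 918} = \frac{1}{\frac{11}{2 \left(154 + \frac{1}{-37}\right)} + 918} = \frac{1}{\frac{11}{2 \left(154 - \frac{1}{37}\right)} + 918} = \frac{1}{\frac{11}{2 \cdot \frac{5697}{37}} + 918} = \frac{1}{\frac{11}{2} \cdot \frac{37}{5697} + 918} = \frac{1}{\frac{407}{11394} + 918} = \frac{1}{\frac{10460099}{11394}} = \frac{11394}{10460099}$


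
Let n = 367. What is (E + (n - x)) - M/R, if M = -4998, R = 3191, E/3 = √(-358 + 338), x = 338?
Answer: 97537/3191 + 6*I*√5 ≈ 30.566 + 13.416*I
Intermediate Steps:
E = 6*I*√5 (E = 3*√(-358 + 338) = 3*√(-20) = 3*(2*I*√5) = 6*I*√5 ≈ 13.416*I)
(E + (n - x)) - M/R = (6*I*√5 + (367 - 1*338)) - (-4998)/3191 = (6*I*√5 + (367 - 338)) - (-4998)/3191 = (6*I*√5 + 29) - 1*(-4998/3191) = (29 + 6*I*√5) + 4998/3191 = 97537/3191 + 6*I*√5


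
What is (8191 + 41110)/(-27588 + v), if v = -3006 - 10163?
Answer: -49301/40757 ≈ -1.2096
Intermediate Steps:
v = -13169
(8191 + 41110)/(-27588 + v) = (8191 + 41110)/(-27588 - 13169) = 49301/(-40757) = 49301*(-1/40757) = -49301/40757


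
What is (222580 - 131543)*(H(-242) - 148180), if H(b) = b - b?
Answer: -13489862660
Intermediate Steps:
H(b) = 0
(222580 - 131543)*(H(-242) - 148180) = (222580 - 131543)*(0 - 148180) = 91037*(-148180) = -13489862660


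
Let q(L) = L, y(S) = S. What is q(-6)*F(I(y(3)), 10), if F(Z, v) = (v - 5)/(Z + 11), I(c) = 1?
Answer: -5/2 ≈ -2.5000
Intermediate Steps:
F(Z, v) = (-5 + v)/(11 + Z)
q(-6)*F(I(y(3)), 10) = -6*(-5 + 10)/(11 + 1) = -6*5/12 = -5/2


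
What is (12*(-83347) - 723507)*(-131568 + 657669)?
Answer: -906825036771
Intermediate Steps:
(12*(-83347) - 723507)*(-131568 + 657669) = (-1000164 - 723507)*526101 = -1723671*526101 = -906825036771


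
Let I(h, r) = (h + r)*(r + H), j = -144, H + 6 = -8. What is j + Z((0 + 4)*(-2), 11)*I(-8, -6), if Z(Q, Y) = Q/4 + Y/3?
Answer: 968/3 ≈ 322.67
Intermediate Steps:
H = -14 (H = -6 - 8 = -14)
I(h, r) = (-14 + r)*(h + r) (I(h, r) = (h + r)*(r - 14) = (h + r)*(-14 + r) = (-14 + r)*(h + r))
Z(Q, Y) = Y/3 + Q/4 (Z(Q, Y) = Q*(1/4) + Y*(1/3) = Q/4 + Y/3 = Y/3 + Q/4)
j + Z((0 + 4)*(-2), 11)*I(-8, -6) = -144 + ((1/3)*11 + ((0 + 4)*(-2))/4)*((-6)**2 - 14*(-8) - 14*(-6) - 8*(-6)) = -144 + (11/3 + (4*(-2))/4)*(36 + 112 + 84 + 48) = -144 + (11/3 + (1/4)*(-8))*280 = -144 + (11/3 - 2)*280 = -144 + (5/3)*280 = -144 + 1400/3 = 968/3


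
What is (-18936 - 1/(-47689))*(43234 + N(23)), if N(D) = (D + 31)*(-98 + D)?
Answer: -35384676375152/47689 ≈ -7.4199e+8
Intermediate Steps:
N(D) = (-98 + D)*(31 + D) (N(D) = (31 + D)*(-98 + D) = (-98 + D)*(31 + D))
(-18936 - 1/(-47689))*(43234 + N(23)) = (-18936 - 1/(-47689))*(43234 + (-3038 + 23² - 67*23)) = (-18936 - 1*(-1/47689))*(43234 + (-3038 + 529 - 1541)) = (-18936 + 1/47689)*(43234 - 4050) = -903038903/47689*39184 = -35384676375152/47689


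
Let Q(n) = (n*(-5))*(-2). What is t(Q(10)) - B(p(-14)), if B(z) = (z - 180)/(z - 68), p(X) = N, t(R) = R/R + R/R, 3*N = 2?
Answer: -67/101 ≈ -0.66337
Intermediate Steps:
N = 2/3 (N = (1/3)*2 = 2/3 ≈ 0.66667)
Q(n) = 10*n (Q(n) = -5*n*(-2) = 10*n)
t(R) = 2 (t(R) = 1 + 1 = 2)
p(X) = 2/3
B(z) = (-180 + z)/(-68 + z)
t(Q(10)) - B(p(-14)) = 2 - (-180 + 2/3)/(-68 + 2/3) = 2 - (-538)/((-202/3)*3) = 2 - (-3)*(-538)/(202*3) = 2 - 1*269/101 = 2 - 269/101 = -67/101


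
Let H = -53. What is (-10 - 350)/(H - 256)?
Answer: 120/103 ≈ 1.1650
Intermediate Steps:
(-10 - 350)/(H - 256) = (-10 - 350)/(-53 - 256) = -360/(-309) = -360*(-1/309) = 120/103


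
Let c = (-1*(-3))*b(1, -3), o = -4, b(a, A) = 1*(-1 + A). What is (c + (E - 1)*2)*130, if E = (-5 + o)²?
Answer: 19240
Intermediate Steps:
b(a, A) = -1 + A
E = 81 (E = (-5 - 4)² = (-9)² = 81)
c = -12 (c = (-1*(-3))*(-1 - 3) = 3*(-4) = -12)
(c + (E - 1)*2)*130 = (-12 + (81 - 1)*2)*130 = (-12 + 80*2)*130 = (-12 + 160)*130 = 148*130 = 19240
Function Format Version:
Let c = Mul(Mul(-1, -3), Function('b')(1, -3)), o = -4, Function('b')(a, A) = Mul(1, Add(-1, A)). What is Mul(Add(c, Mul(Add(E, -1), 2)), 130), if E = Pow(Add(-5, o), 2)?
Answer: 19240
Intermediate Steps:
Function('b')(a, A) = Add(-1, A)
E = 81 (E = Pow(Add(-5, -4), 2) = Pow(-9, 2) = 81)
c = -12 (c = Mul(Mul(-1, -3), Add(-1, -3)) = Mul(3, -4) = -12)
Mul(Add(c, Mul(Add(E, -1), 2)), 130) = Mul(Add(-12, Mul(Add(81, -1), 2)), 130) = Mul(Add(-12, Mul(80, 2)), 130) = Mul(Add(-12, 160), 130) = Mul(148, 130) = 19240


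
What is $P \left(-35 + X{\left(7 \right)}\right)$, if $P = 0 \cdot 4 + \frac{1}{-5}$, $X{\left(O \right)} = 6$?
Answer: $\frac{29}{5} \approx 5.8$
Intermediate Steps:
$P = - \frac{1}{5}$ ($P = 0 - \frac{1}{5} = - \frac{1}{5} \approx -0.2$)
$P \left(-35 + X{\left(7 \right)}\right) = - \frac{-35 + 6}{5} = \left(- \frac{1}{5}\right) \left(-29\right) = \frac{29}{5}$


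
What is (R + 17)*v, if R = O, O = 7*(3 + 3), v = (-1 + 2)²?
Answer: 59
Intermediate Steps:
v = 1 (v = 1² = 1)
O = 42 (O = 7*6 = 42)
R = 42
(R + 17)*v = (42 + 17)*1 = 59*1 = 59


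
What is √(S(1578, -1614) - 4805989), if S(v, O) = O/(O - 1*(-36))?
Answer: I*√332425382394/263 ≈ 2192.3*I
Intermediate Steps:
S(v, O) = O/(36 + O) (S(v, O) = O/(O + 36) = O/(36 + O))
√(S(1578, -1614) - 4805989) = √(-1614/(36 - 1614) - 4805989) = √(-1614/(-1578) - 4805989) = √(-1614*(-1/1578) - 4805989) = √(269/263 - 4805989) = √(-1263974838/263) = I*√332425382394/263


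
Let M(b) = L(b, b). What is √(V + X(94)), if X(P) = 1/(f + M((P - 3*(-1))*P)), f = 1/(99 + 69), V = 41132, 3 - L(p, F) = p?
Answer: 2*√24112996153266965/1531319 ≈ 202.81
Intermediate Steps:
L(p, F) = 3 - p
f = 1/168 ≈ 0.0059524
M(b) = 3 - b
X(P) = 1/(505/168 - P*(3 + P)) (X(P) = 1/(1/168 + (3 - (P - 3*(-1))*P)) = 1/(1/168 + (3 - (P + 3)*P)) = 1/(1/168 + (3 - (3 + P)*P)) = 1/(1/168 + (3 - P*(3 + P))) = 1/(505/168 - P*(3 + P)))
√(V + X(94)) = √(41132 - 168/(-505 + 168*94*(3 + 94))) = √(41132 - 168/(-505 + 168*94*97)) = √(41132 - 168/(-505 + 1531824)) = √(41132 - 168/1531319) = √(62986212940/1531319) = 2*√24112996153266965/1531319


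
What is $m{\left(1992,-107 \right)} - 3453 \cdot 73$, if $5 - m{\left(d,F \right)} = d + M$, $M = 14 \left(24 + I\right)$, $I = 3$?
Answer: $-254434$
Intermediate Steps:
$M = 378$ ($M = 14 \left(24 + 3\right) = 14 \cdot 27 = 378$)
$m{\left(d,F \right)} = -373 - d$ ($m{\left(d,F \right)} = 5 - \left(d + 378\right) = 5 - \left(378 + d\right) = -373 - d$)
$m{\left(1992,-107 \right)} - 3453 \cdot 73 = \left(-373 - 1992\right) - 3453 \cdot 73 = \left(-373 - 1992\right) - 252069 = -2365 - 252069 = -254434$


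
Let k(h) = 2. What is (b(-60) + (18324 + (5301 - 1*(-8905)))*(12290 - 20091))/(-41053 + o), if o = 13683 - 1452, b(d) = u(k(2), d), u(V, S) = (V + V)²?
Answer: 126883257/14411 ≈ 8804.6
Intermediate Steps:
u(V, S) = 4*V² (u(V, S) = (2*V)² = 4*V²)
b(d) = 16 (b(d) = 4*2² = 4*4 = 16)
o = 12231
(b(-60) + (18324 + (5301 - 1*(-8905)))*(12290 - 20091))/(-41053 + o) = (16 + (18324 + (5301 - 1*(-8905)))*(12290 - 20091))/(-41053 + 12231) = (16 + (18324 + (5301 + 8905))*(-7801))/(-28822) = (16 + (18324 + 14206)*(-7801))*(-1/28822) = (16 + 32530*(-7801))*(-1/28822) = (16 - 253766530)*(-1/28822) = -253766514*(-1/28822) = 126883257/14411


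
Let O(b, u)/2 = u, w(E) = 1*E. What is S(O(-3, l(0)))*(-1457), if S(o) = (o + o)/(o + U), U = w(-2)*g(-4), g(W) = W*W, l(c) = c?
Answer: 0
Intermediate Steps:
w(E) = E
O(b, u) = 2*u
g(W) = W²
U = -32 (U = -2*(-4)² = -2*16 = -32)
S(o) = 2*o/(-32 + o) (S(o) = (o + o)/(o - 32) = (2*o)/(-32 + o) = 2*o/(-32 + o))
S(O(-3, l(0)))*(-1457) = (2*(2*0)/(-32 + 2*0))*(-1457) = (2*0/(-32 + 0))*(-1457) = (2*0/(-32))*(-1457) = (2*0*(-1/32))*(-1457) = 0*(-1457) = 0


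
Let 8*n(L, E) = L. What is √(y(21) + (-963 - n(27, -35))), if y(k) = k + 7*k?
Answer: I*√12774/4 ≈ 28.256*I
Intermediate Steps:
n(L, E) = L/8
y(k) = 8*k
√(y(21) + (-963 - n(27, -35))) = √(8*21 + (-963 - 27/8)) = √(168 + (-963 - 1*27/8)) = √(168 + (-963 - 27/8)) = √(168 - 7731/8) = √(-6387/8) = I*√12774/4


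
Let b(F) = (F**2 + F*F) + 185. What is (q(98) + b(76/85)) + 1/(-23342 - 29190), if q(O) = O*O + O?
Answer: 3753155404339/379543700 ≈ 9888.6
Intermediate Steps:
b(F) = 185 + 2*F**2 (b(F) = (F**2 + F**2) + 185 = 2*F**2 + 185 = 185 + 2*F**2)
q(O) = O + O**2 (q(O) = O**2 + O = O + O**2)
(q(98) + b(76/85)) + 1/(-23342 - 29190) = (98*(1 + 98) + (185 + 2*(76/85)**2)) + 1/(-23342 - 29190) = (98*99 + (185 + 2*(76*(1/85))**2)) + 1/(-52532) = (9702 + (185 + 2*(76/85)**2)) - 1/52532 = (9702 + (185 + 2*(5776/7225))) - 1/52532 = (9702 + (185 + 11552/7225)) - 1/52532 = (9702 + 1348177/7225) - 1/52532 = 71445127/7225 - 1/52532 = 3753155404339/379543700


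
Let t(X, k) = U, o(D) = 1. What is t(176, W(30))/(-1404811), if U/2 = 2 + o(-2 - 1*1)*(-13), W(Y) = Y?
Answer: 22/1404811 ≈ 1.5660e-5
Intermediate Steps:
U = -22 (U = 2*(2 + 1*(-13)) = 2*(2 - 13) = 2*(-11) = -22)
t(X, k) = -22
t(176, W(30))/(-1404811) = -22/(-1404811) = -22*(-1/1404811) = 22/1404811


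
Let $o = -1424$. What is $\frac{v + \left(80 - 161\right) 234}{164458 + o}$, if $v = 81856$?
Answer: $\frac{31451}{81517} \approx 0.38582$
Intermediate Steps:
$\frac{v + \left(80 - 161\right) 234}{164458 + o} = \frac{81856 + \left(80 - 161\right) 234}{164458 - 1424} = \frac{81856 - 18954}{163034} = \left(81856 - 18954\right) \frac{1}{163034} = 62902 \cdot \frac{1}{163034} = \frac{31451}{81517}$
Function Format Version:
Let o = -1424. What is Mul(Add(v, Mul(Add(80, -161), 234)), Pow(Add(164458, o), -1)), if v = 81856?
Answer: Rational(31451, 81517) ≈ 0.38582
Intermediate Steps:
Mul(Add(v, Mul(Add(80, -161), 234)), Pow(Add(164458, o), -1)) = Mul(Add(81856, Mul(Add(80, -161), 234)), Pow(Add(164458, -1424), -1)) = Mul(Add(81856, Mul(-81, 234)), Pow(163034, -1)) = Mul(Add(81856, -18954), Rational(1, 163034)) = Mul(62902, Rational(1, 163034)) = Rational(31451, 81517)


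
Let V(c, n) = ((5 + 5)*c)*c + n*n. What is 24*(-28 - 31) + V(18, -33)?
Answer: 2913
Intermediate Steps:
V(c, n) = n**2 + 10*c**2 (V(c, n) = (10*c)*c + n**2 = 10*c**2 + n**2 = n**2 + 10*c**2)
24*(-28 - 31) + V(18, -33) = 24*(-28 - 31) + ((-33)**2 + 10*18**2) = 24*(-59) + (1089 + 10*324) = -1416 + (1089 + 3240) = -1416 + 4329 = 2913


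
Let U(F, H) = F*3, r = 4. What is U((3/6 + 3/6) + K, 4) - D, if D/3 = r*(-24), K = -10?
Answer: 261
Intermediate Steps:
D = -288 (D = 3*(4*(-24)) = 3*(-96) = -288)
U(F, H) = 3*F
U((3/6 + 3/6) + K, 4) - D = 3*((3/6 + 3/6) - 10) - 1*(-288) = 3*((3*(⅙) + 3*(⅙)) - 10) + 288 = 3*((½ + ½) - 10) + 288 = 3*(1 - 10) + 288 = 3*(-9) + 288 = -27 + 288 = 261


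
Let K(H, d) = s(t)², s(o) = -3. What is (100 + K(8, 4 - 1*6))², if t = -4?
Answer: 11881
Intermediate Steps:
K(H, d) = 9 (K(H, d) = (-3)² = 9)
(100 + K(8, 4 - 1*6))² = (100 + 9)² = 109² = 11881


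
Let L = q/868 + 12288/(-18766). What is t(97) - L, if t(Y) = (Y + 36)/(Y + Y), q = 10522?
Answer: -2129425768/197502767 ≈ -10.782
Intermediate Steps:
t(Y) = (36 + Y)/(2*Y) (t(Y) = (36 + Y)/((2*Y)) = (36 + Y)*(1/(2*Y)) = (36 + Y)/(2*Y))
L = 46697467/4072222 (L = 10522/868 + 12288/(-18766) = 10522*(1/868) + 12288*(-1/18766) = 5261/434 - 6144/9383 = 46697467/4072222 ≈ 11.467)
t(97) - L = (½)*(36 + 97)/97 - 1*46697467/4072222 = (½)*(1/97)*133 - 46697467/4072222 = 133/194 - 46697467/4072222 = -2129425768/197502767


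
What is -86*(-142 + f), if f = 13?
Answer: 11094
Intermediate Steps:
-86*(-142 + f) = -86*(-142 + 13) = -86*(-129) = 11094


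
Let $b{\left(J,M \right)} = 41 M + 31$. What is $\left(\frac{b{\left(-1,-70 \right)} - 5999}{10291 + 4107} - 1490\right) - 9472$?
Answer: $- \frac{78919857}{7199} \approx -10963.0$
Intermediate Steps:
$b{\left(J,M \right)} = 31 + 41 M$
$\left(\frac{b{\left(-1,-70 \right)} - 5999}{10291 + 4107} - 1490\right) - 9472 = \left(\frac{\left(31 + 41 \left(-70\right)\right) - 5999}{10291 + 4107} - 1490\right) - 9472 = \left(\frac{\left(31 - 2870\right) - 5999}{14398} - 1490\right) - 9472 = \left(\left(-2839 - 5999\right) \frac{1}{14398} - 1490\right) - 9472 = \left(\left(-8838\right) \frac{1}{14398} - 1490\right) - 9472 = \left(- \frac{4419}{7199} - 1490\right) - 9472 = - \frac{10730929}{7199} - 9472 = - \frac{78919857}{7199}$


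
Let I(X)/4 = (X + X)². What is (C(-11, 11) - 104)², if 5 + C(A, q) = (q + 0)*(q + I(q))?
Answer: 454030864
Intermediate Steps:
I(X) = 16*X² (I(X) = 4*(X + X)² = 4*(2*X)² = 4*(4*X²) = 16*X²)
C(A, q) = -5 + q*(q + 16*q²) (C(A, q) = -5 + (q + 0)*(q + 16*q²) = -5 + q*(q + 16*q²))
(C(-11, 11) - 104)² = ((-5 + 11² + 16*11³) - 104)² = ((-5 + 121 + 16*1331) - 104)² = ((-5 + 121 + 21296) - 104)² = (21412 - 104)² = 21308² = 454030864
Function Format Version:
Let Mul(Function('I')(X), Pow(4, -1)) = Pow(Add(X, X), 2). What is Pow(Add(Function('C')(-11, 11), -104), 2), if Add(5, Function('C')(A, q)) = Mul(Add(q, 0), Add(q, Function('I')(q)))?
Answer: 454030864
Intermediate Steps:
Function('I')(X) = Mul(16, Pow(X, 2)) (Function('I')(X) = Mul(4, Pow(Add(X, X), 2)) = Mul(4, Pow(Mul(2, X), 2)) = Mul(4, Mul(4, Pow(X, 2))) = Mul(16, Pow(X, 2)))
Function('C')(A, q) = Add(-5, Mul(q, Add(q, Mul(16, Pow(q, 2))))) (Function('C')(A, q) = Add(-5, Mul(Add(q, 0), Add(q, Mul(16, Pow(q, 2))))) = Add(-5, Mul(q, Add(q, Mul(16, Pow(q, 2))))))
Pow(Add(Function('C')(-11, 11), -104), 2) = Pow(Add(Add(-5, Pow(11, 2), Mul(16, Pow(11, 3))), -104), 2) = Pow(Add(Add(-5, 121, Mul(16, 1331)), -104), 2) = Pow(Add(Add(-5, 121, 21296), -104), 2) = Pow(Add(21412, -104), 2) = Pow(21308, 2) = 454030864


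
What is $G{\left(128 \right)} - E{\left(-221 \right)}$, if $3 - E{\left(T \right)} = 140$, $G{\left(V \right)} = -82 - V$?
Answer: $-73$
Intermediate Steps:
$E{\left(T \right)} = -137$ ($E{\left(T \right)} = 3 - 140 = -137$)
$G{\left(128 \right)} - E{\left(-221 \right)} = \left(-82 - 128\right) - -137 = \left(-82 - 128\right) + 137 = -210 + 137 = -73$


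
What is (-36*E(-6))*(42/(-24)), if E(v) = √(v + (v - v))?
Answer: 63*I*√6 ≈ 154.32*I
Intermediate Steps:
E(v) = √v (E(v) = √(v + 0) = √v)
(-36*E(-6))*(42/(-24)) = (-36*I*√6)*(42/(-24)) = (-36*I*√6)*(42*(-1/24)) = -36*I*√6*(-7/4) = 63*I*√6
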